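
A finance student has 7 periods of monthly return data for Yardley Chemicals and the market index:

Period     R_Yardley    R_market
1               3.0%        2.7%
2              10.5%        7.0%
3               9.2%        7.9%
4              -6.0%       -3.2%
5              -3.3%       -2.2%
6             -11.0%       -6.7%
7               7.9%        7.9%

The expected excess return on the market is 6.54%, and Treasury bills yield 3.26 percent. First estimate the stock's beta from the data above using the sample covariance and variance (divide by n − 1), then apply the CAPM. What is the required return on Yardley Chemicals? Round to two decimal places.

12.28%

Mean R_i = (3.0 + 10.5 + 9.2 − 6.0 − 3.3 − 11.0 + 7.9) / 7 = 1.4714%
Mean R_m = (2.7 + 7.0 + 7.9 − 3.2 − 2.2 − 6.7 + 7.9) / 7 = 1.9143%
Σ(R_i − R̄_i)(R_m − R̄_m) = 297.1329  ⇒  Cov = 297.1329 / 6 = 49.5222
Σ(R_m − R̄_m)² = 215.4286  ⇒  Var(R_m) = 215.4286 / 6 = 35.9048
β = Cov / Var(R_m) = 49.5222 / 35.9048 = 1.3793
E(R) = R_f + β × MRP = 3.26% + 1.3793 × 6.54% = 12.28%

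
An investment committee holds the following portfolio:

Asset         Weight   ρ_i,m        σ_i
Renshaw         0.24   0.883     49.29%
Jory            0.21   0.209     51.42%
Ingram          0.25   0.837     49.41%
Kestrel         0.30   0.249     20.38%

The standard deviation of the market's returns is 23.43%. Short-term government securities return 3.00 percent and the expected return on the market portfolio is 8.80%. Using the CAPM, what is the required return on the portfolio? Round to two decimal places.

9.08%

β_Renshaw = 0.883 × 49.29% / 23.43% = 1.8576
β_Jory = 0.209 × 51.42% / 23.43% = 0.4587
β_Ingram = 0.837 × 49.41% / 23.43% = 1.7651
β_Kestrel = 0.249 × 20.38% / 23.43% = 0.2166
β_P = Σ w_i β_i = 0.24×1.8576 + 0.21×0.4587 + 0.25×1.7651 + 0.30×0.2166 = 1.0484
MRP = 8.80% − 3.00% = 5.80%
E(R_P) = R_f + β_P × MRP = 3.00% + 1.0484 × 5.80% = 9.08%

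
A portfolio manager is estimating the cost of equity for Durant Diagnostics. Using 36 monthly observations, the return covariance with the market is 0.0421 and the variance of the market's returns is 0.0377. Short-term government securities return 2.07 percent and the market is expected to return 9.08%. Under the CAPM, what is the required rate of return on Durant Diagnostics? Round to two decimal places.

β = Cov(R_i, R_m) / Var(R_m) = 0.0421 / 0.0377 = 1.1167
MRP = 9.08% − 2.07% = 7.01%
E(R) = R_f + β × MRP = 2.07% + 1.1167 × 7.01% = 9.90%

9.90%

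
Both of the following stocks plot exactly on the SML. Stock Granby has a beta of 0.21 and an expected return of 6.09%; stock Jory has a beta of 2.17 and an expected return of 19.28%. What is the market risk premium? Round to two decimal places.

6.73%

Both satisfy E(R) = R_f + β·MRP, so the slope of the SML is
MRP = (19.28% − 6.09%) / (2.17 − 0.21) = 13.19% / 1.96 = 6.7296%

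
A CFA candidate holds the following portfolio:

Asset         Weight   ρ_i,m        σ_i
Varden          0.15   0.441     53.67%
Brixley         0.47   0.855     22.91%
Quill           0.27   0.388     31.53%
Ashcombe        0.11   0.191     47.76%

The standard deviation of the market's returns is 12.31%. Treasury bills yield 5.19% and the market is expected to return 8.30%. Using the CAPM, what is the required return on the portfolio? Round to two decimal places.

9.50%

β_Varden = 0.441 × 53.67% / 12.31% = 1.9227
β_Brixley = 0.855 × 22.91% / 12.31% = 1.5912
β_Quill = 0.388 × 31.53% / 12.31% = 0.9938
β_Ashcombe = 0.191 × 47.76% / 12.31% = 0.7410
β_P = Σ w_i β_i = 0.15×1.9227 + 0.47×1.5912 + 0.27×0.9938 + 0.11×0.7410 = 1.3861
MRP = 8.30% − 5.19% = 3.11%
E(R_P) = R_f + β_P × MRP = 5.19% + 1.3861 × 3.11% = 9.50%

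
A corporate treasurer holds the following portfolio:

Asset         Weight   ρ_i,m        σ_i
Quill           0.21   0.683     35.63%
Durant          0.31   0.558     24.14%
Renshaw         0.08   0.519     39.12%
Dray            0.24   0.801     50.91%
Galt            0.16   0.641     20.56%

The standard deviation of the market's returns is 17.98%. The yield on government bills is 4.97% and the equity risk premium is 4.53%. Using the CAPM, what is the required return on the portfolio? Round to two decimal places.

β_Quill = 0.683 × 35.63% / 17.98% = 1.3535
β_Durant = 0.558 × 24.14% / 17.98% = 0.7492
β_Renshaw = 0.519 × 39.12% / 17.98% = 1.1292
β_Dray = 0.801 × 50.91% / 17.98% = 2.2680
β_Galt = 0.641 × 20.56% / 17.98% = 0.7330
β_P = Σ w_i β_i = 0.21×1.3535 + 0.31×0.7492 + 0.08×1.1292 + 0.24×2.2680 + 0.16×0.7330 = 1.2684
E(R_P) = R_f + β_P × MRP = 4.97% + 1.2684 × 4.53% = 10.72%

10.72%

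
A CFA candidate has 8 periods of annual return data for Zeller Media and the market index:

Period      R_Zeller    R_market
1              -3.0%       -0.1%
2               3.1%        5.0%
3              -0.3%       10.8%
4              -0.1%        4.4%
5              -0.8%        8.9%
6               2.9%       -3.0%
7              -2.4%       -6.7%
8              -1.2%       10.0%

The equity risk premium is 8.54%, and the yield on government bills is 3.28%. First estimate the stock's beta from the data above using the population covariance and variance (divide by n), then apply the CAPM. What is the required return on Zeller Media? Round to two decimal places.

3.49%

Mean R_i = (-3.0 + 3.1 − 0.3 − 0.1 − 0.8 + 2.9 − 2.4 − 1.2) / 8 = -0.2250%
Mean R_m = (-0.1 + 5.0 + 10.8 + 4.4 + 8.9 − 3.0 − 6.7 + 10.0) / 8 = 3.6625%
Σ(R_i − R̄_i)(R_m − R̄_m) = 6.9725  ⇒  Cov = 6.9725 / 8 = 0.8716
Σ(R_m − R̄_m)² = 286.7988  ⇒  Var(R_m) = 286.7988 / 8 = 35.8499
β = Cov / Var(R_m) = 0.8716 / 35.8499 = 0.0243
E(R) = R_f + β × MRP = 3.28% + 0.0243 × 8.54% = 3.49%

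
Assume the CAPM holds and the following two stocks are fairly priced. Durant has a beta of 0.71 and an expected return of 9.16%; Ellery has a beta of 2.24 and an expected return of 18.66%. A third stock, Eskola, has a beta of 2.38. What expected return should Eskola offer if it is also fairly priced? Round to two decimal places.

MRP (SML slope) = (18.66% − 9.16%) / (2.24 − 0.71) = 9.50% / 1.53 = 6.2092%
R_f (intercept) = 9.16% − 0.71 × 6.2092% = 4.7515%
E(R_Eskola) = R_f + β × MRP = 4.7515% + 2.38 × 6.2092% = 19.53%

19.53%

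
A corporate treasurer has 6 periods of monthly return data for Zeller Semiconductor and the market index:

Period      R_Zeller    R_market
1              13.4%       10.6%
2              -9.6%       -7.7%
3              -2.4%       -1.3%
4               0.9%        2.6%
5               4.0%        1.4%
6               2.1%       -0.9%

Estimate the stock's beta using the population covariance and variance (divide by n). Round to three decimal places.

Mean R_i = (13.4 − 9.6 − 2.4 + 0.9 + 4.0 + 2.1) / 6 = 1.4000%
Mean R_m = (10.6 − 7.7 − 1.3 + 2.6 + 1.4 − 0.9) / 6 = 0.7833%
Σ(R_i − R̄_i)(R_m − R̄_m) = 218.5500  ⇒  Cov = 218.5500 / 6 = 36.4250
Σ(R_m − R̄_m)² = 179.1883  ⇒  Var(R_m) = 179.1883 / 6 = 29.8647
β = Cov / Var(R_m) = 36.4250 / 29.8647 = 1.2197

1.220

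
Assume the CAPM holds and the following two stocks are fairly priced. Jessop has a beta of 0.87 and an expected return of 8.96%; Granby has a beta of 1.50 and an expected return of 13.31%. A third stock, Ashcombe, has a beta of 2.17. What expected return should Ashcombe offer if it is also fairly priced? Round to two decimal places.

17.94%

MRP (SML slope) = (13.31% − 8.96%) / (1.50 − 0.87) = 4.35% / 0.63 = 6.9048%
R_f (intercept) = 8.96% − 0.87 × 6.9048% = 2.9528%
E(R_Ashcombe) = R_f + β × MRP = 2.9528% + 2.17 × 6.9048% = 17.94%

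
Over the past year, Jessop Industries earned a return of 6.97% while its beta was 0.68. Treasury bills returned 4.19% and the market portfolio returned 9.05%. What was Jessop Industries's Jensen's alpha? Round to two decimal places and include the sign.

Market excess return = 9.05% − 4.19% = 4.86%
CAPM benchmark = R_f + β(R_m − R_f) = 4.19% + 0.68 × 4.86% = 7.4948%
α = actual − benchmark = 6.97% − 7.4948% = -0.52%

-0.52%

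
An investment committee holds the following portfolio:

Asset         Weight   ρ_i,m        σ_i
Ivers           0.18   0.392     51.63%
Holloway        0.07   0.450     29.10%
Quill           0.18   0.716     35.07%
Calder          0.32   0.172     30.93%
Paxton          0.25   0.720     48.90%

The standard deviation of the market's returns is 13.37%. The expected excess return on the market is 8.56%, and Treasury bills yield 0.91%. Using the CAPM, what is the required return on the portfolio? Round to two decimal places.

13.45%

β_Ivers = 0.392 × 51.63% / 13.37% = 1.5138
β_Holloway = 0.450 × 29.10% / 13.37% = 0.9794
β_Quill = 0.716 × 35.07% / 13.37% = 1.8781
β_Calder = 0.172 × 30.93% / 13.37% = 0.3979
β_Paxton = 0.720 × 48.90% / 13.37% = 2.6334
β_P = Σ w_i β_i = 0.18×1.5138 + 0.07×0.9794 + 0.18×1.8781 + 0.32×0.3979 + 0.25×2.6334 = 1.4648
E(R_P) = R_f + β_P × MRP = 0.91% + 1.4648 × 8.56% = 13.45%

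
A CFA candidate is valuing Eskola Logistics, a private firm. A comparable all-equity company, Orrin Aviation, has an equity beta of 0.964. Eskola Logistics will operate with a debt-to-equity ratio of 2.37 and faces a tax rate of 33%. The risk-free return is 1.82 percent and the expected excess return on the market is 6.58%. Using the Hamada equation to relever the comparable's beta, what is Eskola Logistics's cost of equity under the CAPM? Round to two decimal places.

β_L = β_U × [1 + (1 − t)(D/E)] = 0.964 × [1 + (1 − 0.33) × 2.37]
    = 0.964 × [1 + 0.67 × 2.37] = 0.964 × 2.5879 = 2.4947
E(R) = R_f + β_L × MRP = 1.82% + 2.4947 × 6.58% = 18.24%

18.24%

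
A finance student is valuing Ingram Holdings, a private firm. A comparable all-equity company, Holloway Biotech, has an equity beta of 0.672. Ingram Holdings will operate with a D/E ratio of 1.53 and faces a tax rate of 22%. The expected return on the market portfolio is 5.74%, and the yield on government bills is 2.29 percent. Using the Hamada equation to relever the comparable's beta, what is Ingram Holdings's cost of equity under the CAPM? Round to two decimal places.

7.38%

β_L = β_U × [1 + (1 − t)(D/E)] = 0.672 × [1 + (1 − 0.22) × 1.53]
    = 0.672 × [1 + 0.78 × 1.53] = 0.672 × 2.1934 = 1.4740
MRP = 5.74% − 2.29% = 3.45%
E(R) = R_f + β_L × MRP = 2.29% + 1.4740 × 3.45% = 7.38%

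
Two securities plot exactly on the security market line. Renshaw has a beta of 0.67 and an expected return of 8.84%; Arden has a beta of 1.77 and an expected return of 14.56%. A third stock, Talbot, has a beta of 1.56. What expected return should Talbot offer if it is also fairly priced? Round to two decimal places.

13.47%

MRP (SML slope) = (14.56% − 8.84%) / (1.77 − 0.67) = 5.72% / 1.10 = 5.2000%
R_f (intercept) = 8.84% − 0.67 × 5.2000% = 5.3560%
E(R_Talbot) = R_f + β × MRP = 5.3560% + 1.56 × 5.2000% = 13.47%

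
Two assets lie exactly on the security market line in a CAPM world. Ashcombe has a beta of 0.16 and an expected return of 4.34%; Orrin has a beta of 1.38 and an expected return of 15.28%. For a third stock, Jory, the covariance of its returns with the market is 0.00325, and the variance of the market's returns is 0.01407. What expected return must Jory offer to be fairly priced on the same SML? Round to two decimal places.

4.98%

MRP = (15.28% − 4.34%) / (1.38 − 0.16) = 8.9672%
R_f = 4.34% − 0.16 × 8.9672% = 2.9052%
β_Jory = Cov / Var(R_m) = 0.00325 / 0.01407 = 0.2310
E(R_Jory) = R_f + β × MRP = 2.9052% + 0.2310 × 8.9672% = 4.98%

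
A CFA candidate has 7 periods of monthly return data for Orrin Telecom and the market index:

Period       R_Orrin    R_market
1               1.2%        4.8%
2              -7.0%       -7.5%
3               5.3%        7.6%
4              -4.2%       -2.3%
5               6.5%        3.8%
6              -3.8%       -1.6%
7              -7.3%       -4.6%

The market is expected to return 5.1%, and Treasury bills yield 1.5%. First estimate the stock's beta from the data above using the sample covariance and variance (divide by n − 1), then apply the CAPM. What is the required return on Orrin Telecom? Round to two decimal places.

Mean R_i = (1.2 − 7.0 + 5.3 − 4.2 + 6.5 − 3.8 − 7.3) / 7 = -1.3286%
Mean R_m = (4.8 − 7.5 + 7.6 − 2.3 + 3.8 − 1.6 − 4.6) / 7 = 0.0286%
Σ(R_i − R̄_i)(R_m − R̄_m) = 172.8257  ⇒  Cov = 172.8257 / 6 = 28.8043
Σ(R_m − R̄_m)² = 180.4943  ⇒  Var(R_m) = 180.4943 / 6 = 30.0824
β = Cov / Var(R_m) = 28.8043 / 30.0824 = 0.9575
MRP = 5.1% − 1.5% = 3.60%
E(R) = R_f + β × MRP = 1.5% + 0.9575 × 3.6% = 4.95%

4.95%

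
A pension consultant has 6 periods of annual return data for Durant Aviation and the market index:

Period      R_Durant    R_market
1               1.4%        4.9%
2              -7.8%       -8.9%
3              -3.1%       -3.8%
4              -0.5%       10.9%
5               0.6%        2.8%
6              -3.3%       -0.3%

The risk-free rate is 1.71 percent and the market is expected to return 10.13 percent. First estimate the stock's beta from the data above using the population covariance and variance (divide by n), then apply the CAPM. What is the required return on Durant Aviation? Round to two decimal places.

5.13%

Mean R_i = (1.4 − 7.8 − 3.1 − 0.5 + 0.6 − 3.3) / 6 = -2.1167%
Mean R_m = (4.9 − 8.9 − 3.8 + 10.9 + 2.8 − 0.3) / 6 = 0.9333%
Σ(R_i − R̄_i)(R_m − R̄_m) = 97.1333  ⇒  Cov = 97.1333 / 6 = 16.1889
Σ(R_m − R̄_m)² = 239.1733  ⇒  Var(R_m) = 239.1733 / 6 = 39.8622
β = Cov / Var(R_m) = 16.1889 / 39.8622 = 0.4061
MRP = 10.13% − 1.71% = 8.42%
E(R) = R_f + β × MRP = 1.71% + 0.4061 × 8.42% = 5.13%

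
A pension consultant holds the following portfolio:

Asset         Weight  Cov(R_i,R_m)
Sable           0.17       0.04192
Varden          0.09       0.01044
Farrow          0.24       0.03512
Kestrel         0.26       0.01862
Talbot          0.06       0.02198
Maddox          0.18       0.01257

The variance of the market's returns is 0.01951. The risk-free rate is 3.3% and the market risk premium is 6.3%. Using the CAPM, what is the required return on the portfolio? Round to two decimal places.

β_Sable = 0.04192 / 0.01951 = 2.1486
β_Varden = 0.01044 / 0.01951 = 0.5351
β_Farrow = 0.03512 / 0.01951 = 1.8001
β_Kestrel = 0.01862 / 0.01951 = 0.9544
β_Talbot = 0.02198 / 0.01951 = 1.1266
β_Maddox = 0.01257 / 0.01951 = 0.6443
β_P = Σ w_i β_i = 0.17×2.1486 + 0.09×0.5351 + 0.24×1.8001 + 0.26×0.9544 + 0.06×1.1266 + 0.18×0.6443 = 1.2772
E(R_P) = R_f + β_P × MRP = 3.3% + 1.2772 × 6.3% = 11.35%

11.35%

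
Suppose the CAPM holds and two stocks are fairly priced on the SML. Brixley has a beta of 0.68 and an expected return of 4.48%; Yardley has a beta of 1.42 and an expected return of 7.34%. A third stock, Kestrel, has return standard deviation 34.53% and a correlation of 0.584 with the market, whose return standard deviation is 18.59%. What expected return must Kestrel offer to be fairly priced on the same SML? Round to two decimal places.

MRP = (7.34% − 4.48%) / (1.42 − 0.68) = 3.8649%
R_f = 4.48% − 0.68 × 3.8649% = 1.8519%
β_Kestrel = ρ·σ_i/σ_m = 0.584 × 34.53 / 18.59 = 1.0848
E(R_Kestrel) = R_f + β × MRP = 1.8519% + 1.0848 × 3.8649% = 6.04%

6.04%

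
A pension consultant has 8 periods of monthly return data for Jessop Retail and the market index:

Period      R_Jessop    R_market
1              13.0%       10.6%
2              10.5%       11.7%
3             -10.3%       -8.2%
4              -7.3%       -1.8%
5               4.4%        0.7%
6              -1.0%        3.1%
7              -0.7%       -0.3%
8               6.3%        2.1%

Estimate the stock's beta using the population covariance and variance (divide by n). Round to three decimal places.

1.150

Mean R_i = (13.0 + 10.5 − 10.3 − 7.3 + 4.4 − 1.0 − 0.7 + 6.3) / 8 = 1.8625%
Mean R_m = (10.6 + 11.7 − 8.2 − 1.8 + 0.7 + 3.1 − 0.3 + 2.1) / 8 = 2.2375%
Σ(R_i − R̄_i)(R_m − R̄_m) = 338.3313  ⇒  Cov = 338.3313 / 8 = 42.2914
Σ(R_m − R̄_m)² = 294.2788  ⇒  Var(R_m) = 294.2788 / 8 = 36.7849
β = Cov / Var(R_m) = 42.2914 / 36.7849 = 1.1497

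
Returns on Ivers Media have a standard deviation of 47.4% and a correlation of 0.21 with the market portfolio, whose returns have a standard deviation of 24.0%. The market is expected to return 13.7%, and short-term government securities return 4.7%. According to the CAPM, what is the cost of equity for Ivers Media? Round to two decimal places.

8.43%

β = ρ × σ_i / σ_m = 0.21 × 47.4% / 24.0% = 0.4148
MRP = 13.7% − 4.7% = 9.00%
E(R) = 4.7% + 0.4148 × 9.0% = 8.43%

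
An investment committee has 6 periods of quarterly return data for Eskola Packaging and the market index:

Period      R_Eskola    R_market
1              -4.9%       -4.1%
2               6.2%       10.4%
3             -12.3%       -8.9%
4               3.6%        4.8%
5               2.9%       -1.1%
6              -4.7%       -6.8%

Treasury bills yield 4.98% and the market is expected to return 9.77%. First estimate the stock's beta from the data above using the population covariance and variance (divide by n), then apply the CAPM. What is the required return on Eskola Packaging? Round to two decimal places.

Mean R_i = (-4.9 + 6.2 − 12.3 + 3.6 + 2.9 − 4.7) / 6 = -1.5333%
Mean R_m = (-4.1 + 10.4 − 8.9 + 4.8 − 1.1 − 6.8) / 6 = -0.9500%
Σ(R_i − R̄_i)(R_m − R̄_m) = 231.3500  ⇒  Cov = 231.3500 / 6 = 38.5583
Σ(R_m − R̄_m)² = 269.2550  ⇒  Var(R_m) = 269.2550 / 6 = 44.8758
β = Cov / Var(R_m) = 38.5583 / 44.8758 = 0.8592
MRP = 9.77% − 4.98% = 4.79%
E(R) = R_f + β × MRP = 4.98% + 0.8592 × 4.79% = 9.10%

9.10%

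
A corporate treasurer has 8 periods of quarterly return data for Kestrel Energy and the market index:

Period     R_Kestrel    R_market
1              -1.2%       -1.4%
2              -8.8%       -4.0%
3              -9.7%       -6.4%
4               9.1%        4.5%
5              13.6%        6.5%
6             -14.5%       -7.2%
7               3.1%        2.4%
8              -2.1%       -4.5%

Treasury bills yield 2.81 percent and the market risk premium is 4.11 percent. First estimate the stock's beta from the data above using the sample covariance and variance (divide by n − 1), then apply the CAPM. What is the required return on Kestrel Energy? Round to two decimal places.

10.22%

Mean R_i = (-1.2 − 8.8 − 9.7 + 9.1 + 13.6 − 14.5 + 3.1 − 2.1) / 8 = -1.3125%
Mean R_m = (-1.4 − 4.0 − 6.4 + 4.5 + 6.5 − 7.2 + 2.4 − 4.5) / 8 = -1.2625%
Σ(R_i − R̄_i)(R_m − R̄_m) = 336.3438  ⇒  Cov = 336.3438 / 7 = 48.0491
Σ(R_m − R̄_m)² = 186.5188  ⇒  Var(R_m) = 186.5188 / 7 = 26.6455
β = Cov / Var(R_m) = 48.0491 / 26.6455 = 1.8033
E(R) = R_f + β × MRP = 2.81% + 1.8033 × 4.11% = 10.22%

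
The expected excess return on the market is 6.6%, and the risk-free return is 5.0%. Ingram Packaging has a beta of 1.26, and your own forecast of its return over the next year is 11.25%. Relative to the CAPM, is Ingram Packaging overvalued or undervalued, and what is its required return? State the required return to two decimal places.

Overvalued; required return 13.32%

Required return = R_f + β·MRP = 5.0% + 1.26 × 6.6% = 13.32%
Forecast 11.25% < required 13.32% → the stock plots below the SML → overvalued.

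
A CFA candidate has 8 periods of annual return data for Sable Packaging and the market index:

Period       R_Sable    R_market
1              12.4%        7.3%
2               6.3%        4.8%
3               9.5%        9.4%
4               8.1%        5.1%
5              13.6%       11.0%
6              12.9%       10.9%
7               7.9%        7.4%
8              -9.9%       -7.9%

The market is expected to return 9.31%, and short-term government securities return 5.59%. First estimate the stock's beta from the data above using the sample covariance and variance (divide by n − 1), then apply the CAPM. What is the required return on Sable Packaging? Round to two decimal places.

10.08%

Mean R_i = (12.4 + 6.3 + 9.5 + 8.1 + 13.6 + 12.9 + 7.9 − 9.9) / 8 = 7.6000%
Mean R_m = (7.3 + 4.8 + 9.4 + 5.1 + 11.0 + 10.9 + 7.4 − 7.9) / 8 = 6.0000%
Σ(R_i − R̄_i)(R_m − R̄_m) = 313.4500  ⇒  Cov = 313.4500 / 7 = 44.7786
Σ(R_m − R̄_m)² = 259.6800  ⇒  Var(R_m) = 259.6800 / 7 = 37.0971
β = Cov / Var(R_m) = 44.7786 / 37.0971 = 1.2071
MRP = 9.31% − 5.59% = 3.72%
E(R) = R_f + β × MRP = 5.59% + 1.2071 × 3.72% = 10.08%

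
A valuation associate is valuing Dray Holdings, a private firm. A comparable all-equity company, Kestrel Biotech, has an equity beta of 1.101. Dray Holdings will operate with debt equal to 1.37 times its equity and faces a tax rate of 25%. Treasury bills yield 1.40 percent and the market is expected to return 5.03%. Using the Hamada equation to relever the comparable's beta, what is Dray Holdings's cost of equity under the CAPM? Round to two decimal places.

β_L = β_U × [1 + (1 − t)(D/E)] = 1.101 × [1 + (1 − 0.25) × 1.37]
    = 1.101 × [1 + 0.75 × 1.37] = 1.101 × 2.0275 = 2.2323
MRP = 5.03% − 1.40% = 3.63%
E(R) = R_f + β_L × MRP = 1.40% + 2.2323 × 3.63% = 9.50%

9.50%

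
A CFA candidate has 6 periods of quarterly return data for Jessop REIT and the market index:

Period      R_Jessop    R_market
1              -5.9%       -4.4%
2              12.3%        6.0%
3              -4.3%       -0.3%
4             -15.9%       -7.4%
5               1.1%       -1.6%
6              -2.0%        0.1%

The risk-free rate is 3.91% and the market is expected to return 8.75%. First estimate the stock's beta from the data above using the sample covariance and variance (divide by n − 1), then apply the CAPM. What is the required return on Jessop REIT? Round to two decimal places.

Mean R_i = (-5.9 + 12.3 − 4.3 − 15.9 + 1.1 − 2.0) / 6 = -2.4500%
Mean R_m = (-4.4 + 6.0 − 0.3 − 7.4 − 1.6 + 0.1) / 6 = -1.2667%
Σ(R_i − R̄_i)(R_m − R̄_m) = 198.1300  ⇒  Cov = 198.1300 / 5 = 39.6260
Σ(R_m − R̄_m)² = 103.1533  ⇒  Var(R_m) = 103.1533 / 5 = 20.6307
β = Cov / Var(R_m) = 39.6260 / 20.6307 = 1.9207
MRP = 8.75% − 3.91% = 4.84%
E(R) = R_f + β × MRP = 3.91% + 1.9207 × 4.84% = 13.21%

13.21%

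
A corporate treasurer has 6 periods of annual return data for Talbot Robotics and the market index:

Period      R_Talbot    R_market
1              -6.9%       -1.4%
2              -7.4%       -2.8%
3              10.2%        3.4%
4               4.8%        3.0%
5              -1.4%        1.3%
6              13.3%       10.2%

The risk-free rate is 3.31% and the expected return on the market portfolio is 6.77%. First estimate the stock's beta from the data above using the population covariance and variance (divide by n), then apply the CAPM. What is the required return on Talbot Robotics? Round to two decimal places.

9.40%

Mean R_i = (-6.9 − 7.4 + 10.2 + 4.8 − 1.4 + 13.3) / 6 = 2.1000%
Mean R_m = (-1.4 − 2.8 + 3.4 + 3.0 + 1.3 + 10.2) / 6 = 2.2833%
Σ(R_i − R̄_i)(R_m − R̄_m) = 184.5300  ⇒  Cov = 184.5300 / 6 = 30.7550
Σ(R_m − R̄_m)² = 104.8083  ⇒  Var(R_m) = 104.8083 / 6 = 17.4681
β = Cov / Var(R_m) = 30.7550 / 17.4681 = 1.7606
MRP = 6.77% − 3.31% = 3.46%
E(R) = R_f + β × MRP = 3.31% + 1.7606 × 3.46% = 9.40%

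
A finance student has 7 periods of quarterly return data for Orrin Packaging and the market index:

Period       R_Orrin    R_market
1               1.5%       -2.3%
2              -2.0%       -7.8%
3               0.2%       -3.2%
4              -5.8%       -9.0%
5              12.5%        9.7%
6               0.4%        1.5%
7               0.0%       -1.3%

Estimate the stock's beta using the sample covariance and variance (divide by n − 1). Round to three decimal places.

0.847

Mean R_i = (1.5 − 2.0 + 0.2 − 5.8 + 12.5 + 0.4 + 0.0) / 7 = 0.9714%
Mean R_m = (-2.3 − 7.8 − 3.2 − 9.0 + 9.7 + 1.5 − 1.3) / 7 = -1.7714%
Σ(R_i − R̄_i)(R_m − R̄_m) = 197.6057  ⇒  Cov = 197.6057 / 6 = 32.9343
Σ(R_m − R̄_m)² = 233.4343  ⇒  Var(R_m) = 233.4343 / 6 = 38.9057
β = Cov / Var(R_m) = 32.9343 / 38.9057 = 0.8465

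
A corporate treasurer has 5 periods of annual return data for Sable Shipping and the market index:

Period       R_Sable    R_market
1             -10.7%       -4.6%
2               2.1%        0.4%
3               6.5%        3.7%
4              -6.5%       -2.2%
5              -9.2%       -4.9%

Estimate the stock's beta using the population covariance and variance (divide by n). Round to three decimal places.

2.035

Mean R_i = (-10.7 + 2.1 + 6.5 − 6.5 − 9.2) / 5 = -3.5600%
Mean R_m = (-4.6 + 0.4 + 3.7 − 2.2 − 4.9) / 5 = -1.5200%
Σ(R_i − R̄_i)(R_m − R̄_m) = 106.4340  ⇒  Cov = 106.4340 / 5 = 21.2868
Σ(R_m − R̄_m)² = 52.3080  ⇒  Var(R_m) = 52.3080 / 5 = 10.4616
β = Cov / Var(R_m) = 21.2868 / 10.4616 = 2.0348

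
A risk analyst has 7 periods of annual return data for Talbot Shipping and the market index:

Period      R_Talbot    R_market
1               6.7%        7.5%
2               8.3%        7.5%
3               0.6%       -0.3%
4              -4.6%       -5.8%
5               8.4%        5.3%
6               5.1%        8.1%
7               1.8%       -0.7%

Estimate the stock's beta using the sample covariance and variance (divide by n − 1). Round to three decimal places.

0.820

Mean R_i = (6.7 + 8.3 + 0.6 − 4.6 + 8.4 + 5.1 + 1.8) / 7 = 3.7571%
Mean R_m = (7.5 + 7.5 − 0.3 − 5.8 + 5.3 + 8.1 − 0.7) / 7 = 3.0857%
Σ(R_i − R̄_i)(R_m − R̄_m) = 142.4157  ⇒  Cov = 142.4157 / 6 = 23.7360
Σ(R_m − R̄_m)² = 173.7686  ⇒  Var(R_m) = 173.7686 / 6 = 28.9614
β = Cov / Var(R_m) = 23.7360 / 28.9614 = 0.8196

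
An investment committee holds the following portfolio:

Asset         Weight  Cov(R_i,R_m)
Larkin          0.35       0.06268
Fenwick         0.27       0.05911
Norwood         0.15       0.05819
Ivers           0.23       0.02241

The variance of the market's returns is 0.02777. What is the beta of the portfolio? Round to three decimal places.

1.865

β_Larkin = 0.06268 / 0.02777 = 2.2571
β_Fenwick = 0.05911 / 0.02777 = 2.1286
β_Norwood = 0.05819 / 0.02777 = 2.0954
β_Ivers = 0.02241 / 0.02777 = 0.8070
β_P = Σ w_i β_i = 0.35×2.2571 + 0.27×2.1286 + 0.15×2.0954 + 0.23×0.8070 = 1.8646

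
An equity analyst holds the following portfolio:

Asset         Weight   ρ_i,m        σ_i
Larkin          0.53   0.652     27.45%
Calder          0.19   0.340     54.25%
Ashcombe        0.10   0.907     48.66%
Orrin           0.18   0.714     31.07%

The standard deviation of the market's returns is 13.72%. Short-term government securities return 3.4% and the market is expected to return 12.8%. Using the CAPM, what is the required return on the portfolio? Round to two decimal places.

β_Larkin = 0.652 × 27.45% / 13.72% = 1.3045
β_Calder = 0.340 × 54.25% / 13.72% = 1.3444
β_Ashcombe = 0.907 × 48.66% / 13.72% = 3.2168
β_Orrin = 0.714 × 31.07% / 13.72% = 1.6169
β_P = Σ w_i β_i = 0.53×1.3045 + 0.19×1.3444 + 0.10×3.2168 + 0.18×1.6169 = 1.5595
MRP = 12.8% − 3.4% = 9.40%
E(R_P) = R_f + β_P × MRP = 3.4% + 1.5595 × 9.4% = 18.06%

18.06%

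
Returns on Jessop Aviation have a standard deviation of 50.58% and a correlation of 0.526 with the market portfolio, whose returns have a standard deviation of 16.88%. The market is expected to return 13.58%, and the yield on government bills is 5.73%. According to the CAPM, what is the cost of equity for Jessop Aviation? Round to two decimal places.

18.10%

β = ρ × σ_i / σ_m = 0.526 × 50.58% / 16.88% = 1.5761
MRP = 13.58% − 5.73% = 7.85%
E(R) = 5.73% + 1.5761 × 7.85% = 18.10%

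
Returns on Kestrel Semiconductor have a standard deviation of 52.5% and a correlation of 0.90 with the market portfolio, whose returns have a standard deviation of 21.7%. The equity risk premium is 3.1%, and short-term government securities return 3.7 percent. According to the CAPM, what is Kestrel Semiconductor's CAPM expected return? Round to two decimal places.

β = ρ × σ_i / σ_m = 0.90 × 52.5% / 21.7% = 2.1774
E(R) = 3.7% + 2.1774 × 3.1% = 10.45%

10.45%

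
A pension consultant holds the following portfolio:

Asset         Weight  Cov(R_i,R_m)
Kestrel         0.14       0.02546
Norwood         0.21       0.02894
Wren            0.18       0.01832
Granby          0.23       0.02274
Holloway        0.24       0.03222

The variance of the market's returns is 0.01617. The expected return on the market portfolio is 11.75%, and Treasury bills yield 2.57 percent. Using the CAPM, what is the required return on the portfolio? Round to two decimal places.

β_Kestrel = 0.02546 / 0.01617 = 1.5745
β_Norwood = 0.02894 / 0.01617 = 1.7897
β_Wren = 0.01832 / 0.01617 = 1.1330
β_Granby = 0.02274 / 0.01617 = 1.4063
β_Holloway = 0.03222 / 0.01617 = 1.9926
β_P = Σ w_i β_i = 0.14×1.5745 + 0.21×1.7897 + 0.18×1.1330 + 0.23×1.4063 + 0.24×1.9926 = 1.6019
MRP = 11.75% − 2.57% = 9.18%
E(R_P) = R_f + β_P × MRP = 2.57% + 1.6019 × 9.18% = 17.28%

17.28%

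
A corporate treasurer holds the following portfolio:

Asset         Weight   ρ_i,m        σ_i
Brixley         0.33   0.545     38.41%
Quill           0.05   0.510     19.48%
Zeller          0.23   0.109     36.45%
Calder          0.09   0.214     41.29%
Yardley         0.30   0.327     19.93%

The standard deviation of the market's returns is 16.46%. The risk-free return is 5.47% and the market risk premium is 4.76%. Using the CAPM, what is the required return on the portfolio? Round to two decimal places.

8.67%

β_Brixley = 0.545 × 38.41% / 16.46% = 1.2718
β_Quill = 0.510 × 19.48% / 16.46% = 0.6036
β_Zeller = 0.109 × 36.45% / 16.46% = 0.2414
β_Calder = 0.214 × 41.29% / 16.46% = 0.5368
β_Yardley = 0.327 × 19.93% / 16.46% = 0.3959
β_P = Σ w_i β_i = 0.33×1.2718 + 0.05×0.6036 + 0.23×0.2414 + 0.09×0.5368 + 0.30×0.3959 = 0.6725
E(R_P) = R_f + β_P × MRP = 5.47% + 0.6725 × 4.76% = 8.67%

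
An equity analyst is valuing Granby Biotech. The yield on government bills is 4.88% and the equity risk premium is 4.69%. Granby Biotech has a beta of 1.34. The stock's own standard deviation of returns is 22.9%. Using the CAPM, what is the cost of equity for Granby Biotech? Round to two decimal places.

11.16%

E(R) = R_f + β × MRP = 4.88% + 1.34 × 4.69% = 11.16%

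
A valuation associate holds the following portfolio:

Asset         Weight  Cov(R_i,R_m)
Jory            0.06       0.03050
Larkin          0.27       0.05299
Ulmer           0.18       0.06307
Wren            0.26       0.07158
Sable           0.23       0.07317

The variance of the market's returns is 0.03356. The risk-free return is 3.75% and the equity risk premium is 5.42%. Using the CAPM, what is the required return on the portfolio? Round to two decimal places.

β_Jory = 0.03050 / 0.03356 = 0.9088
β_Larkin = 0.05299 / 0.03356 = 1.5790
β_Ulmer = 0.06307 / 0.03356 = 1.8793
β_Wren = 0.07158 / 0.03356 = 2.1329
β_Sable = 0.07317 / 0.03356 = 2.1803
β_P = Σ w_i β_i = 0.06×0.9088 + 0.27×1.5790 + 0.18×1.8793 + 0.26×2.1329 + 0.23×2.1803 = 1.8752
E(R_P) = R_f + β_P × MRP = 3.75% + 1.8752 × 5.42% = 13.91%

13.91%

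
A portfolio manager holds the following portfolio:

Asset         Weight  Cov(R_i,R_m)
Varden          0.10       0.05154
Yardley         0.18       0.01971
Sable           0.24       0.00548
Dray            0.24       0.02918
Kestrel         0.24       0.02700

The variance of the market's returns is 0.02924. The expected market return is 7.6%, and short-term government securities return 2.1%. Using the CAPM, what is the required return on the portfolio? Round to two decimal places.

β_Varden = 0.05154 / 0.02924 = 1.7627
β_Yardley = 0.01971 / 0.02924 = 0.6741
β_Sable = 0.00548 / 0.02924 = 0.1874
β_Dray = 0.02918 / 0.02924 = 0.9979
β_Kestrel = 0.02700 / 0.02924 = 0.9234
β_P = Σ w_i β_i = 0.10×1.7627 + 0.18×0.6741 + 0.24×0.1874 + 0.24×0.9979 + 0.24×0.9234 = 0.8037
MRP = 7.6% − 2.1% = 5.50%
E(R_P) = R_f + β_P × MRP = 2.1% + 0.8037 × 5.5% = 6.52%

6.52%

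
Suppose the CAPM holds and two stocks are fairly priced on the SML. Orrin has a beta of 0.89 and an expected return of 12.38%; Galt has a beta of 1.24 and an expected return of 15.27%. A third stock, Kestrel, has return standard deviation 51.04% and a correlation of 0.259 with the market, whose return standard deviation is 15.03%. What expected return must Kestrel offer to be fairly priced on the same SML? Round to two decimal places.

MRP = (15.27% − 12.38%) / (1.24 − 0.89) = 8.2571%
R_f = 12.38% − 0.89 × 8.2571% = 5.0312%
β_Kestrel = ρ·σ_i/σ_m = 0.259 × 51.04 / 15.03 = 0.8795
E(R_Kestrel) = R_f + β × MRP = 5.0312% + 0.8795 × 8.2571% = 12.29%

12.29%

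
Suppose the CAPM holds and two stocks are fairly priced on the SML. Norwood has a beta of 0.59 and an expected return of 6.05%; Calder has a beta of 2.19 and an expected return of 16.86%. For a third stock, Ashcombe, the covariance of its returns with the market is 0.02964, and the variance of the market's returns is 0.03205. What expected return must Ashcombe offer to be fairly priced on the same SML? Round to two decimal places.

MRP = (16.86% − 6.05%) / (2.19 − 0.59) = 6.7563%
R_f = 6.05% − 0.59 × 6.7563% = 2.0638%
β_Ashcombe = Cov / Var(R_m) = 0.02964 / 0.03205 = 0.9248
E(R_Ashcombe) = R_f + β × MRP = 2.0638% + 0.9248 × 6.7563% = 8.31%

8.31%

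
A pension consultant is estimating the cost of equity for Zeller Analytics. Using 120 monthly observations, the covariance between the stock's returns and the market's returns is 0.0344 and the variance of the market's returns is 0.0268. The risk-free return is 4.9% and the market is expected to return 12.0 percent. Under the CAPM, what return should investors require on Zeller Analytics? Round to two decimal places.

14.01%

β = Cov(R_i, R_m) / Var(R_m) = 0.0344 / 0.0268 = 1.2836
MRP = 12.0% − 4.9% = 7.10%
E(R) = R_f + β × MRP = 4.9% + 1.2836 × 7.1% = 14.01%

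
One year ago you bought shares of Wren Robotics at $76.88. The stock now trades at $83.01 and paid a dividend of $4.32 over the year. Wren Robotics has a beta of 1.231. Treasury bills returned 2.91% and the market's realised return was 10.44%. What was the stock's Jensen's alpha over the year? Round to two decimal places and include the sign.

+1.41%

Realised HPR = (P1 + D1 − P0) / P0 = (83.01 + 4.32 − 76.88) / 76.88 = 10.45 / 76.88 = 13.5926%
MRP = 10.44% − 2.91% = 7.53%
CAPM required = R_f + β·MRP = 2.91% + 1.231 × 7.53% = 12.17943%
α = realised − required = 13.5926% − 12.17943% = +1.41%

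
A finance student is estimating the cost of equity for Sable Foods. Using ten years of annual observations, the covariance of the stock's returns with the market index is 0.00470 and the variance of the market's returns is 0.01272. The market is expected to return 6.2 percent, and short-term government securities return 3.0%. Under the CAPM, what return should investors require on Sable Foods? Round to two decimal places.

4.18%

β = Cov(R_i, R_m) / Var(R_m) = 0.00470 / 0.01272 = 0.3695
MRP = 6.2% − 3.0% = 3.20%
E(R) = R_f + β × MRP = 3.0% + 0.3695 × 3.2% = 4.18%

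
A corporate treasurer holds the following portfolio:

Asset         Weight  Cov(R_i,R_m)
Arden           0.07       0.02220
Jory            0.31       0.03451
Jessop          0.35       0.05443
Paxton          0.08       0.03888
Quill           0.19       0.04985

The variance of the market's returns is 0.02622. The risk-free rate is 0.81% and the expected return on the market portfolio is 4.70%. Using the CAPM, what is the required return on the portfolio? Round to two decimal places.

β_Arden = 0.02220 / 0.02622 = 0.8467
β_Jory = 0.03451 / 0.02622 = 1.3162
β_Jessop = 0.05443 / 0.02622 = 2.0759
β_Paxton = 0.03888 / 0.02622 = 1.4828
β_Quill = 0.04985 / 0.02622 = 1.9012
β_P = Σ w_i β_i = 0.07×0.8467 + 0.31×1.3162 + 0.35×2.0759 + 0.08×1.4828 + 0.19×1.9012 = 1.6737
MRP = 4.70% − 0.81% = 3.89%
E(R_P) = R_f + β_P × MRP = 0.81% + 1.6737 × 3.89% = 7.32%

7.32%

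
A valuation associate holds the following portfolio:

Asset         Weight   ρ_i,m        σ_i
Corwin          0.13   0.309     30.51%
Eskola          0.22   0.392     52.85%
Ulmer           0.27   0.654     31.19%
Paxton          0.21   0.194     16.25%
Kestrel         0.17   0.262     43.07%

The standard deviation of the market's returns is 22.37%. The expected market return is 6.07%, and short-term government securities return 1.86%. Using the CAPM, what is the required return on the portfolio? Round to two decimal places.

β_Corwin = 0.309 × 30.51% / 22.37% = 0.4214
β_Eskola = 0.392 × 52.85% / 22.37% = 0.9261
β_Ulmer = 0.654 × 31.19% / 22.37% = 0.9119
β_Paxton = 0.194 × 16.25% / 22.37% = 0.1409
β_Kestrel = 0.262 × 43.07% / 22.37% = 0.5044
β_P = Σ w_i β_i = 0.13×0.4214 + 0.22×0.9261 + 0.27×0.9119 + 0.21×0.1409 + 0.17×0.5044 = 0.6201
MRP = 6.07% − 1.86% = 4.21%
E(R_P) = R_f + β_P × MRP = 1.86% + 0.6201 × 4.21% = 4.47%

4.47%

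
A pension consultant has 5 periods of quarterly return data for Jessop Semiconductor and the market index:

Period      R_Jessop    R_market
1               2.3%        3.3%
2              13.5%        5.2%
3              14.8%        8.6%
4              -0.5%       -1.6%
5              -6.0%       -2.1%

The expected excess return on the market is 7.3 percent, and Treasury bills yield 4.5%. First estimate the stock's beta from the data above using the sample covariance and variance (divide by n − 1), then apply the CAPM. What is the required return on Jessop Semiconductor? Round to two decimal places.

Mean R_i = (2.3 + 13.5 + 14.8 − 0.5 − 6.0) / 5 = 4.8200%
Mean R_m = (3.3 + 5.2 + 8.6 − 1.6 − 2.1) / 5 = 2.6800%
Σ(R_i − R̄_i)(R_m − R̄_m) = 153.8820  ⇒  Cov = 153.8820 / 4 = 38.4705
Σ(R_m − R̄_m)² = 82.9480  ⇒  Var(R_m) = 82.9480 / 4 = 20.7370
β = Cov / Var(R_m) = 38.4705 / 20.7370 = 1.8552
E(R) = R_f + β × MRP = 4.5% + 1.8552 × 7.3% = 18.04%

18.04%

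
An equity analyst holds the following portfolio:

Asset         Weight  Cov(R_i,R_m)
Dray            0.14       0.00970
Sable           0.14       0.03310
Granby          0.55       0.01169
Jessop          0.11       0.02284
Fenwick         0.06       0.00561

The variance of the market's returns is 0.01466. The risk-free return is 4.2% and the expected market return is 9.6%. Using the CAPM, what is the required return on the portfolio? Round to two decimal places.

β_Dray = 0.00970 / 0.01466 = 0.6617
β_Sable = 0.03310 / 0.01466 = 2.2578
β_Granby = 0.01169 / 0.01466 = 0.7974
β_Jessop = 0.02284 / 0.01466 = 1.5580
β_Fenwick = 0.00561 / 0.01466 = 0.3827
β_P = Σ w_i β_i = 0.14×0.6617 + 0.14×2.2578 + 0.55×0.7974 + 0.11×1.5580 + 0.06×0.3827 = 1.0416
MRP = 9.6% − 4.2% = 5.40%
E(R_P) = R_f + β_P × MRP = 4.2% + 1.0416 × 5.4% = 9.82%

9.82%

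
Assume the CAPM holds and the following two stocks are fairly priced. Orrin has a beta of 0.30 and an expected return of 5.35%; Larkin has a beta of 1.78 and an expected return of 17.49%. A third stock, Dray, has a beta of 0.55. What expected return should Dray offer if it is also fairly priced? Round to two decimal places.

MRP (SML slope) = (17.49% − 5.35%) / (1.78 − 0.30) = 12.14% / 1.48 = 8.2027%
R_f (intercept) = 5.35% − 0.30 × 8.2027% = 2.8892%
E(R_Dray) = R_f + β × MRP = 2.8892% + 0.55 × 8.2027% = 7.40%

7.40%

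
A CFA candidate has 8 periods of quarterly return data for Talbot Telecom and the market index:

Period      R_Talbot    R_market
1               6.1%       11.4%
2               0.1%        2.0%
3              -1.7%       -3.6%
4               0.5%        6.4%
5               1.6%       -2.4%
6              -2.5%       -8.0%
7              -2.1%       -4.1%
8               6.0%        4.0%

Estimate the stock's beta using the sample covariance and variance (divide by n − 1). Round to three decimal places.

0.426

Mean R_i = (6.1 + 0.1 − 1.7 + 0.5 + 1.6 − 2.5 − 2.1 + 6.0) / 8 = 1.0000%
Mean R_m = (11.4 + 2.0 − 3.6 + 6.4 − 2.4 − 8.0 − 4.1 + 4.0) / 8 = 0.7125%
Σ(R_i − R̄_i)(R_m − R̄_m) = 122.1300  ⇒  Cov = 122.1300 / 7 = 17.4471
Σ(R_m − R̄_m)² = 286.3888  ⇒  Var(R_m) = 286.3888 / 7 = 40.9127
β = Cov / Var(R_m) = 17.4471 / 40.9127 = 0.4264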